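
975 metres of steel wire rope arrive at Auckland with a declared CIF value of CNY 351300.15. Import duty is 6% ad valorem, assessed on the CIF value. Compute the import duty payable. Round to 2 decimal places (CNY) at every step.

Import duty: CNY 21078.01

Import duty = 351300.15 × 6% = 21078.01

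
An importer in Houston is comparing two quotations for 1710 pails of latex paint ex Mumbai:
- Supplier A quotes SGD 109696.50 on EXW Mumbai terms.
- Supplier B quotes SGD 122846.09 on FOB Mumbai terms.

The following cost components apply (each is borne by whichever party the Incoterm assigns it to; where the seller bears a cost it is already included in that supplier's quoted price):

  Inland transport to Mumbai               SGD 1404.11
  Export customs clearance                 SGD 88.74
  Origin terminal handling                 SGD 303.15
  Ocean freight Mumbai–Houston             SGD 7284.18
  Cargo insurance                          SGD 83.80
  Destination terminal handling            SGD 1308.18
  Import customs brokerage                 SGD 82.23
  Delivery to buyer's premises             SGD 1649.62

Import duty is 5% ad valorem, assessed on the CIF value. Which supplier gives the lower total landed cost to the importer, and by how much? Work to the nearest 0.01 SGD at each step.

Supplier A is cheaper by SGD 11921.27

Supplier A (EXW):
CIF value = EXW price + inland to port + export clearance + origin terminal + freight + insurance = 109696.50 + 1404.11 + 88.74 + 303.15 + 7284.18 + 83.80 = 118860.48
Import duty = 118860.48 × 5% = 5943.02
Buyer bears (A): 1404.11 + 88.74 + 303.15 + 7284.18 + 83.80 + 1308.18 + 82.23 + 1649.62 = 12204.01
Landed cost (A) = invoice 109696.50 + 12204.01 + duty 5943.02 = 127843.53
Supplier B (FOB):
CIF value = FOB price + freight + insurance = 122846.09 + 7284.18 + 83.80 = 130214.07
Import duty = 130214.07 × 5% = 6510.70
Buyer bears (B): 7284.18 + 83.80 + 1308.18 + 82.23 + 1649.62 = 10408.01
Landed cost (B) = invoice 122846.09 + 10408.01 + duty 6510.70 = 139764.80
Difference = |127843.53 − 139764.80| = 11921.27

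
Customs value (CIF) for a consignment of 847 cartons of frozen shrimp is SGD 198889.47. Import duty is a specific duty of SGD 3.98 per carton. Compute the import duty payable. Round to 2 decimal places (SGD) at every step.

Import duty: SGD 3371.06

Import duty = 847 × 3.98 = 3371.06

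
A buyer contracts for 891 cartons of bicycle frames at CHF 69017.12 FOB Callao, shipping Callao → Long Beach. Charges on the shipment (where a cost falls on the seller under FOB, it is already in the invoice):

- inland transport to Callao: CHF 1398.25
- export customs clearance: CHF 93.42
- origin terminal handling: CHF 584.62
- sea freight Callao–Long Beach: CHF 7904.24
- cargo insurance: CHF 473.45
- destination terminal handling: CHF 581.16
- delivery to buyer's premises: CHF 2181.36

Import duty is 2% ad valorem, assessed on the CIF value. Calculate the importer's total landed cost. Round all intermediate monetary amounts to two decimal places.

FOB: the seller bears costs until goods are on board at the origin port; the buyer bears freight, insurance and all costs thereafter.
Already in the invoice (seller's account under FOB): inland to port, export clearance, origin terminal — exclude.
CIF value = FOB price + freight + insurance = 69017.12 + 7904.24 + 473.45 = 77394.81
Import duty = 77394.81 × 2% = 1547.90
Buyer bears: freight 7904.24 + insurance 473.45 + destination terminal 581.16 + delivery 2181.36 + duty 1547.90 = 12688.11
Landed cost = invoice 69017.12 + 12688.11 = 81705.23

Total landed cost: CHF 81705.23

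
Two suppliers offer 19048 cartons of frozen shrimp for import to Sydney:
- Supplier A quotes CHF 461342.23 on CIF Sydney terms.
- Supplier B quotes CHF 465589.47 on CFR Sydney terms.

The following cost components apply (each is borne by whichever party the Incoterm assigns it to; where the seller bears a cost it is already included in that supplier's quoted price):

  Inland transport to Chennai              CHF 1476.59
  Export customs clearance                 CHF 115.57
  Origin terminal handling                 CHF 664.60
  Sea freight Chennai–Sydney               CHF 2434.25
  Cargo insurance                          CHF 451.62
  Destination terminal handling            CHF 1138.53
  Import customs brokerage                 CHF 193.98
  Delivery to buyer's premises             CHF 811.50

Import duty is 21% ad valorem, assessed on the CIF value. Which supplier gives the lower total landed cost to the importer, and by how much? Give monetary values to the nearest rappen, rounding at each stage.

Supplier A is cheaper by CHF 5685.62

Supplier A (CIF):
The CIF price already equals the CIF value: 461342.23
Import duty = 461342.23 × 21% = 96881.87
Buyer bears (A): 1138.53 + 193.98 + 811.50 = 2144.01
Landed cost (A) = invoice 461342.23 + 2144.01 + duty 96881.87 = 560368.11
Supplier B (CFR):
CIF value = CFR price + insurance = 465589.47 + 451.62 = 466041.09
Import duty = 466041.09 × 21% = 97868.63
Buyer bears (B): 451.62 + 1138.53 + 193.98 + 811.50 = 2595.63
Landed cost (B) = invoice 465589.47 + 2595.63 + duty 97868.63 = 566053.73
Difference = |560368.11 − 566053.73| = 5685.62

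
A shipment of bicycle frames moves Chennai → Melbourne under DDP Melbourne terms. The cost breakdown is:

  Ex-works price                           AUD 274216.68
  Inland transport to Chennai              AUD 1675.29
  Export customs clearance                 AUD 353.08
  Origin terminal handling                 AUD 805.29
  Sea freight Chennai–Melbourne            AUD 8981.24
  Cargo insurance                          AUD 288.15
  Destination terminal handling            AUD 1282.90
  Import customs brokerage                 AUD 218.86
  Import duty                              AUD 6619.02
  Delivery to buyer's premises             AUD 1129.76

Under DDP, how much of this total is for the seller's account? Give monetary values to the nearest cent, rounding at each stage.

Seller's account: AUD 295570.27

DDP: the seller bears all costs including import duty.
Seller's account: goods 274216.68 + inland to port 1675.29 + export clearance 353.08 + origin terminal 805.29 + freight 8981.24 + insurance 288.15 + destination terminal 1282.90 + brokerage 218.86 + duty 6619.02 + delivery 1129.76 = 295570.27
Buyer's account: 0.00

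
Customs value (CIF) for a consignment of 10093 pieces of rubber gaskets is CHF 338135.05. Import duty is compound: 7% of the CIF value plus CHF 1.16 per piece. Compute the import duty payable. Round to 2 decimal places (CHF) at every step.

Import duty: CHF 35377.33

Ad valorem component: 338135.05 × 7% = 23669.45
Specific component: 10093 × 1.16 = 11707.88
Import duty = 23669.45 + 11707.88 = 35377.33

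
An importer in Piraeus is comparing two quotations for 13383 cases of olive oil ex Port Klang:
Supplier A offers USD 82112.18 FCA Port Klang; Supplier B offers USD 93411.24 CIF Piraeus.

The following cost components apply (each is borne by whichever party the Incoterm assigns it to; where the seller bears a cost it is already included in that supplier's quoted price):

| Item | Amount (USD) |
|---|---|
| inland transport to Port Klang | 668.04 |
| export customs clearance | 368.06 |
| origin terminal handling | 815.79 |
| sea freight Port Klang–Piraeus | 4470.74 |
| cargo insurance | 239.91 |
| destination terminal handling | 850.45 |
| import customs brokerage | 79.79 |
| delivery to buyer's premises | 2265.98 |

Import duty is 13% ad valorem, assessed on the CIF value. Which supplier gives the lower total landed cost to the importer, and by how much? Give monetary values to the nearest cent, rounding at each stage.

Supplier A (FCA):
CIF value = FCA price + origin terminal + freight + insurance = 82112.18 + 815.79 + 4470.74 + 239.91 = 87638.62
Import duty = 87638.62 × 13% = 11393.02
Buyer bears (A): 815.79 + 4470.74 + 239.91 + 850.45 + 79.79 + 2265.98 = 8722.66
Landed cost (A) = invoice 82112.18 + 8722.66 + duty 11393.02 = 102227.86
Supplier B (CIF):
The CIF price already equals the CIF value: 93411.24
Import duty = 93411.24 × 13% = 12143.46
Buyer bears (B): 850.45 + 79.79 + 2265.98 = 3196.22
Landed cost (B) = invoice 93411.24 + 3196.22 + duty 12143.46 = 108750.92
Difference = |102227.86 − 108750.92| = 6523.06

Supplier A is cheaper by USD 6523.06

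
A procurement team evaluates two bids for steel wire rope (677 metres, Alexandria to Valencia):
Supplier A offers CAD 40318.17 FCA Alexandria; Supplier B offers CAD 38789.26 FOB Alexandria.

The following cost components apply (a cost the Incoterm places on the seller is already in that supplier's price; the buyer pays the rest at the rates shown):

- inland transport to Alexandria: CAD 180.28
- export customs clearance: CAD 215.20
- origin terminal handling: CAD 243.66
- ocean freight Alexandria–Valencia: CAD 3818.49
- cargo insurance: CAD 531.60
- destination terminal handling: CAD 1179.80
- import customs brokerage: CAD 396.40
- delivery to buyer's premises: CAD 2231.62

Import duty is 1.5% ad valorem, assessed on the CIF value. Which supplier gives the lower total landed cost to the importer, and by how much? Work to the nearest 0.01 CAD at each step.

Supplier A (FCA):
CIF value = FCA price + origin terminal + freight + insurance = 40318.17 + 243.66 + 3818.49 + 531.60 = 44911.92
Import duty = 44911.92 × 1.5% = 673.68
Buyer bears (A): 243.66 + 3818.49 + 531.60 + 1179.80 + 396.40 + 2231.62 = 8401.57
Landed cost (A) = invoice 40318.17 + 8401.57 + duty 673.68 = 49393.42
Supplier B (FOB):
CIF value = FOB price + freight + insurance = 38789.26 + 3818.49 + 531.60 = 43139.35
Import duty = 43139.35 × 1.5% = 647.09
Buyer bears (B): 3818.49 + 531.60 + 1179.80 + 396.40 + 2231.62 = 8157.91
Landed cost (B) = invoice 38789.26 + 8157.91 + duty 647.09 = 47594.26
Difference = |49393.42 − 47594.26| = 1799.16

Supplier B is cheaper by CAD 1799.16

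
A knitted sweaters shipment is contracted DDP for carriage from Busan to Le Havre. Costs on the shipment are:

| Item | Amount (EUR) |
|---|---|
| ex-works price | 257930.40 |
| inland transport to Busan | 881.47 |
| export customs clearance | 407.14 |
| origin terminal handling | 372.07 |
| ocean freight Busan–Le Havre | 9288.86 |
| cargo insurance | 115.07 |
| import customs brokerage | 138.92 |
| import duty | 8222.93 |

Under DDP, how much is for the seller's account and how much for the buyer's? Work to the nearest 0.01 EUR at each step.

Seller: EUR 277356.86; buyer: EUR 0.00

DDP: the seller bears all costs including import duty.
Seller's account: goods 257930.40 + inland to port 881.47 + export clearance 407.14 + origin terminal 372.07 + freight 9288.86 + insurance 115.07 + brokerage 138.92 + duty 8222.93 = 277356.86
Buyer's account: 0.00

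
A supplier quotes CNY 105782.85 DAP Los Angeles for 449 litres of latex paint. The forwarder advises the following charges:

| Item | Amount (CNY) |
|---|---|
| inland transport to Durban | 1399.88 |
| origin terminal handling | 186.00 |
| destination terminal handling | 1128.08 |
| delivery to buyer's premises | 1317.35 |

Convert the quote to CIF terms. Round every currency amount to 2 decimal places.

CIF price: CNY 103337.42

Not relevant to the conversion: inland to port, origin terminal — on the seller under both DAP and CIF; already in the DAP price and stays in the CIF price.
From DAP to CIF, the seller no longer bears: destination terminal, delivery.
CIF price = 105782.85 − 1128.08 − 1317.35 = 103337.42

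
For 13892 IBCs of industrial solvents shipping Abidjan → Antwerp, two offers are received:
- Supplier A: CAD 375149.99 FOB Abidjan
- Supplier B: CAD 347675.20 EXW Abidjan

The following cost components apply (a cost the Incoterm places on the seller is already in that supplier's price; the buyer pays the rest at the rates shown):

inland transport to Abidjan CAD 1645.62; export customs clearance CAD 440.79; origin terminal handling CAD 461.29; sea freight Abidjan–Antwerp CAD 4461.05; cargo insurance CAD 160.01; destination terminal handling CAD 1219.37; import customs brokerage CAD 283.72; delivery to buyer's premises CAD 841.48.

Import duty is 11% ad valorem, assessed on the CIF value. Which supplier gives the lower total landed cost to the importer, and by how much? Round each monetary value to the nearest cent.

Supplier A (FOB):
CIF value = FOB price + freight + insurance = 375149.99 + 4461.05 + 160.01 = 379771.05
Import duty = 379771.05 × 11% = 41774.82
Buyer bears (A): 4461.05 + 160.01 + 1219.37 + 283.72 + 841.48 = 6965.63
Landed cost (A) = invoice 375149.99 + 6965.63 + duty 41774.82 = 423890.44
Supplier B (EXW):
CIF value = EXW price + inland to port + export clearance + origin terminal + freight + insurance = 347675.20 + 1645.62 + 440.79 + 461.29 + 4461.05 + 160.01 = 354843.96
Import duty = 354843.96 × 11% = 39032.84
Buyer bears (B): 1645.62 + 440.79 + 461.29 + 4461.05 + 160.01 + 1219.37 + 283.72 + 841.48 = 9513.33
Landed cost (B) = invoice 347675.20 + 9513.33 + duty 39032.84 = 396221.37
Difference = |423890.44 − 396221.37| = 27669.07

Supplier B is cheaper by CAD 27669.07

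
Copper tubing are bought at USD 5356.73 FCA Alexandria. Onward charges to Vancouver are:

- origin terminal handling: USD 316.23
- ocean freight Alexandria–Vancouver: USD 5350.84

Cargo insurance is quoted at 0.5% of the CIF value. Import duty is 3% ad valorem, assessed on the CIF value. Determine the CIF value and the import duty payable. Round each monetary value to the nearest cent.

CIF value: USD 11079.20; import duty: USD 332.38

Let C be the CIF value. C = FCA price + pre-shipment costs + freight + 0.5% × C
C − 0.5% × C = 5356.73 + 316.23 + 5350.84
0.995 × C = 11023.80
C = 11023.80 / 0.995 = 11079.20
Insurance premium = 0.5% × 11079.20 = 55.40
Import duty = 11079.20 × 3% = 332.38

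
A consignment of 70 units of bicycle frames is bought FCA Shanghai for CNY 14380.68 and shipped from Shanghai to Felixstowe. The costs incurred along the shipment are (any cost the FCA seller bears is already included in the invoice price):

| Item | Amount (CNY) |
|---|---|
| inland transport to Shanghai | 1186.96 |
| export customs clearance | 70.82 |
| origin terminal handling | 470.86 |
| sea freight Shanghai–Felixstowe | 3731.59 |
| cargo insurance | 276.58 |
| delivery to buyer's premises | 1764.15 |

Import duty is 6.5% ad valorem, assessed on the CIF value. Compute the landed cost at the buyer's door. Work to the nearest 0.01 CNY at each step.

Total landed cost: CNY 21849.74

FCA: the seller delivers export-cleared goods to the carrier; the buyer bears costs from that point.
Already in the invoice (seller's account under FCA): inland to port, export clearance — exclude.
CIF value = FCA price + origin terminal + freight + insurance = 14380.68 + 470.86 + 3731.59 + 276.58 = 18859.71
Import duty = 18859.71 × 6.5% = 1225.88
Buyer bears: origin terminal 470.86 + freight 3731.59 + insurance 276.58 + delivery 1764.15 + duty 1225.88 = 7469.06
Landed cost = invoice 14380.68 + 7469.06 = 21849.74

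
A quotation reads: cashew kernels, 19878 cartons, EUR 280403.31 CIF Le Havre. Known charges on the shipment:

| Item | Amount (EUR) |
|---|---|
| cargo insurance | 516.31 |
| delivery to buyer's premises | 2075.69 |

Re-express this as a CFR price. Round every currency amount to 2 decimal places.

Not relevant to the conversion: delivery — on the buyer under both terms; not part of either seller's price.
From CIF to CFR, the seller no longer bears: insurance.
CFR price = 280403.31 − 516.31 = 279887.00

CFR price: EUR 279887.00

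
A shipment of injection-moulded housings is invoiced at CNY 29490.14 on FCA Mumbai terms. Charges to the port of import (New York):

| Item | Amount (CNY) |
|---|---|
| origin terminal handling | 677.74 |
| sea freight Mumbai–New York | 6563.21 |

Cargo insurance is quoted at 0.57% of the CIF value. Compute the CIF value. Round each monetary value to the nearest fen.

Let C be the CIF value. C = FCA price + pre-shipment costs + freight + 0.57% × C
C − 0.57% × C = 29490.14 + 677.74 + 6563.21
0.9943 × C = 36731.09
C = 36731.09 / 0.9943 = 36941.66
Insurance premium = 0.57% × 36941.66 = 210.57

CIF value: CNY 36941.66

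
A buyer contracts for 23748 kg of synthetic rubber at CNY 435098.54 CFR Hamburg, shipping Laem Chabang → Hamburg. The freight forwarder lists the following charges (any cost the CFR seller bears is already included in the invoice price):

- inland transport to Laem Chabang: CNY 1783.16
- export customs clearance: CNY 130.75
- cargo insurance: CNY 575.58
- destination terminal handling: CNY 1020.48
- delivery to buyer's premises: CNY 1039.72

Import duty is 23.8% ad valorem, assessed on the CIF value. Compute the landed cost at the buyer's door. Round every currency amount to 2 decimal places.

CFR: the seller pays costs through ocean freight to the destination port, but not insurance.
Already in the invoice (seller's account under CFR): inland to port, export clearance — exclude.
CIF value = CFR price + insurance = 435098.54 + 575.58 = 435674.12
Import duty = 435674.12 × 23.8% = 103690.44
Buyer bears: insurance 575.58 + destination terminal 1020.48 + delivery 1039.72 + duty 103690.44 = 106326.22
Landed cost = invoice 435098.54 + 106326.22 = 541424.76

Total landed cost: CNY 541424.76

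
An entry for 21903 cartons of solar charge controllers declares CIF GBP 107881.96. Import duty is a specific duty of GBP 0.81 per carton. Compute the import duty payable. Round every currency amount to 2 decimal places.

Import duty = 21903 × 0.81 = 17741.43

Import duty: GBP 17741.43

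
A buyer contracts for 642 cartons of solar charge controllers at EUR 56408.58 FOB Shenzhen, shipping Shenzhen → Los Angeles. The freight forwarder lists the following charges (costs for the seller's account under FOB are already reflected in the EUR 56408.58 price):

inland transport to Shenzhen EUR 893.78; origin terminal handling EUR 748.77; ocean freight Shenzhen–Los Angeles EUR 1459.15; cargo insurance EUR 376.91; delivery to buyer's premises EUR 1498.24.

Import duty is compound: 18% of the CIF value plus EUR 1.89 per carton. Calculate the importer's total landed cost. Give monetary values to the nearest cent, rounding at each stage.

FOB: the seller bears costs until goods are on board at the origin port; the buyer bears freight, insurance and all costs thereafter.
Already in the invoice (seller's account under FOB): inland to port, origin terminal — exclude.
CIF value = FOB price + freight + insurance = 56408.58 + 1459.15 + 376.91 = 58244.64
Ad valorem component: 58244.64 × 18% = 10484.04
Specific component: 642 × 1.89 = 1213.38
Import duty = 10484.04 + 1213.38 = 11697.42
Buyer bears: freight 1459.15 + insurance 376.91 + delivery 1498.24 + duty 11697.42 = 15031.72
Landed cost = invoice 56408.58 + 15031.72 = 71440.30

Total landed cost: EUR 71440.30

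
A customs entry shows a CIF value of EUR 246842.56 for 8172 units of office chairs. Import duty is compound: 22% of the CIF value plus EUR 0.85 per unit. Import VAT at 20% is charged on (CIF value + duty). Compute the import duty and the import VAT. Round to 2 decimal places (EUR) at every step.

Import duty: EUR 61251.56; import VAT: EUR 61618.82

Ad valorem component: 246842.56 × 22% = 54305.36
Specific component: 8172 × 0.85 = 6946.20
Import duty = 54305.36 + 6946.20 = 61251.56
VAT base = CIF + duty = 246842.56 + 61251.56 = 308094.12
Import VAT = 308094.12 × 20% = 61618.82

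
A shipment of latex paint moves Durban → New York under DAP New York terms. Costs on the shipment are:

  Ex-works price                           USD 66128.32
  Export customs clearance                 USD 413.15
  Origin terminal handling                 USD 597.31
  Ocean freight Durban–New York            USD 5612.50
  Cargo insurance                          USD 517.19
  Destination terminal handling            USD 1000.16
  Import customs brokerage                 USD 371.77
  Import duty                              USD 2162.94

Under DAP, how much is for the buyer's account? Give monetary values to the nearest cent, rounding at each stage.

Buyer's account: USD 2534.71

DAP: the seller bears all costs to the named destination except import duty and clearance.
Seller's account: goods 66128.32 + export clearance 413.15 + origin terminal 597.31 + freight 5612.50 + insurance 517.19 + destination terminal 1000.16 = 74268.63
Buyer's account: brokerage 371.77 + duty 2162.94 = 2534.71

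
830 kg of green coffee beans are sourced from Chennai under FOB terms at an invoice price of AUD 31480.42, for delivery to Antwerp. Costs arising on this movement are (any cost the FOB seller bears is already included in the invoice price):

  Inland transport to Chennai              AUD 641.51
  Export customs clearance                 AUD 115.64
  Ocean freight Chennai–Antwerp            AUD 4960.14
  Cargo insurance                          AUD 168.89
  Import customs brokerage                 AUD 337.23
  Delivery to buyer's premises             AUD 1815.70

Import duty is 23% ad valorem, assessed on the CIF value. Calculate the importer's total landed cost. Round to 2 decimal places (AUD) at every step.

Total landed cost: AUD 47182.55

FOB: the seller bears costs until goods are on board at the origin port; the buyer bears freight, insurance and all costs thereafter.
Already in the invoice (seller's account under FOB): inland to port, export clearance — exclude.
CIF value = FOB price + freight + insurance = 31480.42 + 4960.14 + 168.89 = 36609.45
Import duty = 36609.45 × 23% = 8420.17
Buyer bears: freight 4960.14 + insurance 168.89 + brokerage 337.23 + delivery 1815.70 + duty 8420.17 = 15702.13
Landed cost = invoice 31480.42 + 15702.13 = 47182.55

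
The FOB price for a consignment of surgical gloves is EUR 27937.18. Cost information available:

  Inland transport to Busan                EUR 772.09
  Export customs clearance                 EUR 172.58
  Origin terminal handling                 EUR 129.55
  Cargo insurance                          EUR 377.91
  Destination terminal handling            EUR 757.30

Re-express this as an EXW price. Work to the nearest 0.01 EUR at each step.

Not relevant to the conversion: insurance, destination terminal — on the buyer under both terms; not part of either seller's price.
From FOB to EXW, the seller no longer bears: inland to port, export clearance, origin terminal.
EXW price = 27937.18 − 772.09 − 172.58 − 129.55 = 26862.96

EXW price: EUR 26862.96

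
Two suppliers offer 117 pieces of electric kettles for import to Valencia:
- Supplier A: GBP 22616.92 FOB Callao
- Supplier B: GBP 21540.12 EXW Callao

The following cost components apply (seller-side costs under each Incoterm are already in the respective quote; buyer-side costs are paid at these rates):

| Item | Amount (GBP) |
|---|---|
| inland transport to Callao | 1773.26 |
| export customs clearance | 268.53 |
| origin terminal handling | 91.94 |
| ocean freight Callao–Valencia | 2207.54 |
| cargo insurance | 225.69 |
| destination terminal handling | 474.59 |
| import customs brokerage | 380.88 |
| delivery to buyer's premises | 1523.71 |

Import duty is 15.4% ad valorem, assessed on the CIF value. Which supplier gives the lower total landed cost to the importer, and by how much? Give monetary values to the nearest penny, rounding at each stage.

Supplier A (FOB):
CIF value = FOB price + freight + insurance = 22616.92 + 2207.54 + 225.69 = 25050.15
Import duty = 25050.15 × 15.4% = 3857.72
Buyer bears (A): 2207.54 + 225.69 + 474.59 + 380.88 + 1523.71 = 4812.41
Landed cost (A) = invoice 22616.92 + 4812.41 + duty 3857.72 = 31287.05
Supplier B (EXW):
CIF value = EXW price + inland to port + export clearance + origin terminal + freight + insurance = 21540.12 + 1773.26 + 268.53 + 91.94 + 2207.54 + 225.69 = 26107.08
Import duty = 26107.08 × 15.4% = 4020.49
Buyer bears (B): 1773.26 + 268.53 + 91.94 + 2207.54 + 225.69 + 474.59 + 380.88 + 1523.71 = 6946.14
Landed cost (B) = invoice 21540.12 + 6946.14 + duty 4020.49 = 32506.75
Difference = |31287.05 − 32506.75| = 1219.70

Supplier A is cheaper by GBP 1219.70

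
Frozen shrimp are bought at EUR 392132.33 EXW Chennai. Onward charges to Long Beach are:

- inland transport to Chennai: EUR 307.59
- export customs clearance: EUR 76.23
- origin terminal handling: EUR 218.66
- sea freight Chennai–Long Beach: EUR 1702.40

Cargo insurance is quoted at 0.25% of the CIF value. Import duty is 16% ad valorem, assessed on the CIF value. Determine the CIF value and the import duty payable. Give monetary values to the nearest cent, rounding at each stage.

CIF value: EUR 395425.77; import duty: EUR 63268.12

Let C be the CIF value. C = EXW price + pre-shipment costs + freight + 0.25% × C
C − 0.25% × C = 392132.33 + 307.59 + 76.23 + 218.66 + 1702.40
0.9975 × C = 394437.21
C = 394437.21 / 0.9975 = 395425.77
Insurance premium = 0.25% × 395425.77 = 988.56
Import duty = 395425.77 × 16% = 63268.12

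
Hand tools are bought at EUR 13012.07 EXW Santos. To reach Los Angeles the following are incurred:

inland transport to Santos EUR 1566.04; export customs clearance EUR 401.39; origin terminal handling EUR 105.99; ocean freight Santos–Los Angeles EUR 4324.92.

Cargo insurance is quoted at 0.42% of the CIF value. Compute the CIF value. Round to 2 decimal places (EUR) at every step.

CIF value: EUR 19492.28

Let C be the CIF value. C = EXW price + pre-shipment costs + freight + 0.42% × C
C − 0.42% × C = 13012.07 + 1566.04 + 401.39 + 105.99 + 4324.92
0.9958 × C = 19410.41
C = 19410.41 / 0.9958 = 19492.28
Insurance premium = 0.42% × 19492.28 = 81.87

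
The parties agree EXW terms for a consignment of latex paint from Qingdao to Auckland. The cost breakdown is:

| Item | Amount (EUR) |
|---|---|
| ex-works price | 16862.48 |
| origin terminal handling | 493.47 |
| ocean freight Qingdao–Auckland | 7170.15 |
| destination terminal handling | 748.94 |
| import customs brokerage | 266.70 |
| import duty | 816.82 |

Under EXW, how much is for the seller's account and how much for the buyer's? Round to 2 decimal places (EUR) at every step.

Seller: EUR 16862.48; buyer: EUR 9496.08

EXW: the seller makes goods available at their premises; the buyer bears all onward costs.
Seller's account: goods 16862.48 = 16862.48
Buyer's account: origin terminal 493.47 + freight 7170.15 + destination terminal 748.94 + brokerage 266.70 + duty 816.82 = 9496.08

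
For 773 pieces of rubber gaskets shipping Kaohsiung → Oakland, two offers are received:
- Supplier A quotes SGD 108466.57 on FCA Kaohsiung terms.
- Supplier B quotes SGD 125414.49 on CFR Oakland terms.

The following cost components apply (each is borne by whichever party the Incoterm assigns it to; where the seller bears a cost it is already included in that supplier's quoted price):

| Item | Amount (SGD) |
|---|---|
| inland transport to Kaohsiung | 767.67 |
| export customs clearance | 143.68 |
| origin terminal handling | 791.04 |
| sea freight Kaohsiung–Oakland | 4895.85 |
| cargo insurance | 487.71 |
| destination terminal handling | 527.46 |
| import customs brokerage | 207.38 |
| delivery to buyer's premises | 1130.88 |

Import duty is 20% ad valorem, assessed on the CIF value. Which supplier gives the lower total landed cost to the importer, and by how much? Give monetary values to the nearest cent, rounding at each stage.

Supplier A (FCA):
CIF value = FCA price + origin terminal + freight + insurance = 108466.57 + 791.04 + 4895.85 + 487.71 = 114641.17
Import duty = 114641.17 × 20% = 22928.23
Buyer bears (A): 791.04 + 4895.85 + 487.71 + 527.46 + 207.38 + 1130.88 = 8040.32
Landed cost (A) = invoice 108466.57 + 8040.32 + duty 22928.23 = 139435.12
Supplier B (CFR):
CIF value = CFR price + insurance = 125414.49 + 487.71 = 125902.20
Import duty = 125902.20 × 20% = 25180.44
Buyer bears (B): 487.71 + 527.46 + 207.38 + 1130.88 = 2353.43
Landed cost (B) = invoice 125414.49 + 2353.43 + duty 25180.44 = 152948.36
Difference = |139435.12 − 152948.36| = 13513.24

Supplier A is cheaper by SGD 13513.24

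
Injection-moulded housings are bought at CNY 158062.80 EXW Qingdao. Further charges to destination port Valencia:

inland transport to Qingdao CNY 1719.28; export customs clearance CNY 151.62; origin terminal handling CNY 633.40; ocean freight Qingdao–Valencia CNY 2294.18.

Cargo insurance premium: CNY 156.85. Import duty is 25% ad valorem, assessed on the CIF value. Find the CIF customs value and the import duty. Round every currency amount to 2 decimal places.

CIF = EXW price + pre-shipment costs + freight + insurance
CIF = 158062.80 + 1719.28 + 151.62 + 633.40 + 2294.18 + 156.85 = 163018.13
Import duty = 163018.13 × 25% = 40754.53

CIF value: CNY 163018.13; import duty: CNY 40754.53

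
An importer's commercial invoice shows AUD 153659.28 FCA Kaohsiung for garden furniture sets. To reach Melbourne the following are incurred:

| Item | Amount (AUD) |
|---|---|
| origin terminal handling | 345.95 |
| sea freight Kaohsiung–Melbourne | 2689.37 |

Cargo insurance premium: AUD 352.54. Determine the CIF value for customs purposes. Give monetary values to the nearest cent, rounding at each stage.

CIF value: AUD 157047.14

CIF = FCA price + pre-shipment costs + freight + insurance
CIF = 153659.28 + 345.95 + 2689.37 + 352.54 = 157047.14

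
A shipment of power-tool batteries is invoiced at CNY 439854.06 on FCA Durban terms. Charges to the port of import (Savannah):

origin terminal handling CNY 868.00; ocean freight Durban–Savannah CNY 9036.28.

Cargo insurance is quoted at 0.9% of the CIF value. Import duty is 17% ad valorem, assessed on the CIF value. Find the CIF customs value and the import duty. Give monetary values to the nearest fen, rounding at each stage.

Let C be the CIF value. C = FCA price + pre-shipment costs + freight + 0.9% × C
C − 0.9% × C = 439854.06 + 868.00 + 9036.28
0.991 × C = 449758.34
C = 449758.34 / 0.991 = 453842.93
Insurance premium = 0.9% × 453842.93 = 4084.59
Import duty = 453842.93 × 17% = 77153.30

CIF value: CNY 453842.93; import duty: CNY 77153.30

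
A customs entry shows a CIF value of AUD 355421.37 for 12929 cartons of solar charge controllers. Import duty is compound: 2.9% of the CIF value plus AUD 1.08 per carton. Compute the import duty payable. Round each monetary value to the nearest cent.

Ad valorem component: 355421.37 × 2.9% = 10307.22
Specific component: 12929 × 1.08 = 13963.32
Import duty = 10307.22 + 13963.32 = 24270.54

Import duty: AUD 24270.54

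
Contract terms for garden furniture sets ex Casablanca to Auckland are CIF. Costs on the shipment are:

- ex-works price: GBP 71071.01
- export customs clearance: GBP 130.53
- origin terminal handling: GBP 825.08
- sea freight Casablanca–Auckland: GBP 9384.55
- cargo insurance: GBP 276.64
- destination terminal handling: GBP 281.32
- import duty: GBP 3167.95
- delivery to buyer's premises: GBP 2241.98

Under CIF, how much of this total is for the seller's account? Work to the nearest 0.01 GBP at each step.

Seller's account: GBP 81687.81

CIF: the seller pays costs through ocean freight and marine insurance to the destination port.
Seller's account: goods 71071.01 + export clearance 130.53 + origin terminal 825.08 + freight 9384.55 + insurance 276.64 = 81687.81
Buyer's account: destination terminal 281.32 + duty 3167.95 + delivery 2241.98 = 5691.25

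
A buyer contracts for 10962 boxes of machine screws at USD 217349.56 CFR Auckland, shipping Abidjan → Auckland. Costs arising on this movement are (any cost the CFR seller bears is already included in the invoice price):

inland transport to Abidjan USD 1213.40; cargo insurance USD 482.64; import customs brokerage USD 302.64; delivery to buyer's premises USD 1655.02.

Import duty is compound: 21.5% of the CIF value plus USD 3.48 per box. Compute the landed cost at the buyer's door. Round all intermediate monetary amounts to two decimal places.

CFR: the seller pays costs through ocean freight to the destination port, but not insurance.
Already in the invoice (seller's account under CFR): inland to port — exclude.
CIF value = CFR price + insurance = 217349.56 + 482.64 = 217832.20
Ad valorem component: 217832.20 × 21.5% = 46833.92
Specific component: 10962 × 3.48 = 38147.76
Import duty = 46833.92 + 38147.76 = 84981.68
Buyer bears: insurance 482.64 + brokerage 302.64 + delivery 1655.02 + duty 84981.68 = 87421.98
Landed cost = invoice 217349.56 + 87421.98 = 304771.54

Total landed cost: USD 304771.54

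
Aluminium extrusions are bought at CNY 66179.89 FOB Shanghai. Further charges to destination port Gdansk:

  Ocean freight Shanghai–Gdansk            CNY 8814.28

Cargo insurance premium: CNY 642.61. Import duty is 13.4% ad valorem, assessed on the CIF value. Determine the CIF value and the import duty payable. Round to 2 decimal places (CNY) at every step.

CIF = FOB price + freight + insurance
CIF = 66179.89 + 8814.28 + 642.61 = 75636.78
Import duty = 75636.78 × 13.4% = 10135.33

CIF value: CNY 75636.78; import duty: CNY 10135.33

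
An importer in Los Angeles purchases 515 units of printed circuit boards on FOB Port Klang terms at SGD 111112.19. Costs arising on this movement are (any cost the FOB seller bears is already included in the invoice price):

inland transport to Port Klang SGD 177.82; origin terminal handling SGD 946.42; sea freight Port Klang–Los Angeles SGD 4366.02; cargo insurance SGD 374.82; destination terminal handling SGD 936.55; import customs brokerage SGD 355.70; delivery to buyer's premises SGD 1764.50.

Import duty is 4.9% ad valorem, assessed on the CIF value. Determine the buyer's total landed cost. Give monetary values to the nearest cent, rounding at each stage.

FOB: the seller bears costs until goods are on board at the origin port; the buyer bears freight, insurance and all costs thereafter.
Already in the invoice (seller's account under FOB): inland to port, origin terminal — exclude.
CIF value = FOB price + freight + insurance = 111112.19 + 4366.02 + 374.82 = 115853.03
Import duty = 115853.03 × 4.9% = 5676.80
Buyer bears: freight 4366.02 + insurance 374.82 + destination terminal 936.55 + brokerage 355.70 + delivery 1764.50 + duty 5676.80 = 13474.39
Landed cost = invoice 111112.19 + 13474.39 = 124586.58

Total landed cost: SGD 124586.58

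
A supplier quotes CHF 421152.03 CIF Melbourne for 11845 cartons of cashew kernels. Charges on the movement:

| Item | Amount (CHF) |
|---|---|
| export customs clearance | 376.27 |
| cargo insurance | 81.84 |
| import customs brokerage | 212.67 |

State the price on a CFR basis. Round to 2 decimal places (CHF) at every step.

CFR price: CHF 421070.19

Not relevant to the conversion: export clearance — on the seller under both CIF and CFR; already in the CIF price and stays in the CFR price. brokerage — on the buyer under both terms; not part of either seller's price.
From CIF to CFR, the seller no longer bears: insurance.
CFR price = 421152.03 − 81.84 = 421070.19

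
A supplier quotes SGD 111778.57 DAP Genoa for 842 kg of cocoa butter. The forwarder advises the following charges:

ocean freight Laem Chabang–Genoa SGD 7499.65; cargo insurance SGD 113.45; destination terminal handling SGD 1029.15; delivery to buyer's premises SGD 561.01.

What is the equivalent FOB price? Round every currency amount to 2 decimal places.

From DAP to FOB, the seller no longer bears: freight, insurance, destination terminal, delivery.
FOB price = 111778.57 − 7499.65 − 113.45 − 1029.15 − 561.01 = 102575.31

FOB price: SGD 102575.31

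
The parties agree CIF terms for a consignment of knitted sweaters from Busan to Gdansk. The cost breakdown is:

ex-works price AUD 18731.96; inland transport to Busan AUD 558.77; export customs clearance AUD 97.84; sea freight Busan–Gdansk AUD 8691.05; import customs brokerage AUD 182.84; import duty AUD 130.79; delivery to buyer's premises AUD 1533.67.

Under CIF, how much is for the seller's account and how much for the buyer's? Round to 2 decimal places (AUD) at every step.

CIF: the seller pays costs through ocean freight and marine insurance to the destination port.
Seller's account: goods 18731.96 + inland to port 558.77 + export clearance 97.84 + freight 8691.05 = 28079.62
Buyer's account: brokerage 182.84 + duty 130.79 + delivery 1533.67 = 1847.30

Seller: AUD 28079.62; buyer: AUD 1847.30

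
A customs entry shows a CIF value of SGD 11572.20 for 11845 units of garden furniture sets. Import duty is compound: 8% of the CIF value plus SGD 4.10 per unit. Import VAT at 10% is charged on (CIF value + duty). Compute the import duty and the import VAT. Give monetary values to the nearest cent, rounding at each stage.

Import duty: SGD 49490.28; import VAT: SGD 6106.25

Ad valorem component: 11572.20 × 8% = 925.78
Specific component: 11845 × 4.10 = 48564.50
Import duty = 925.78 + 48564.50 = 49490.28
VAT base = CIF + duty = 11572.20 + 49490.28 = 61062.48
Import VAT = 61062.48 × 10% = 6106.25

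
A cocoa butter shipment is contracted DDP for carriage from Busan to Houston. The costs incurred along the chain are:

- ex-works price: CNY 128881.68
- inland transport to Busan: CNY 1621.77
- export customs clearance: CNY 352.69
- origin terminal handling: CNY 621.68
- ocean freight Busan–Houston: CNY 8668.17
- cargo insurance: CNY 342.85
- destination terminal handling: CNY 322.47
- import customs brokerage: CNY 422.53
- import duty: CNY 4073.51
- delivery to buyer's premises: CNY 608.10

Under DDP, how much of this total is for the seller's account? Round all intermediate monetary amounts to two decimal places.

Seller's account: CNY 145915.45

DDP: the seller bears all costs including import duty.
Seller's account: goods 128881.68 + inland to port 1621.77 + export clearance 352.69 + origin terminal 621.68 + freight 8668.17 + insurance 342.85 + destination terminal 322.47 + brokerage 422.53 + duty 4073.51 + delivery 608.10 = 145915.45
Buyer's account: 0.00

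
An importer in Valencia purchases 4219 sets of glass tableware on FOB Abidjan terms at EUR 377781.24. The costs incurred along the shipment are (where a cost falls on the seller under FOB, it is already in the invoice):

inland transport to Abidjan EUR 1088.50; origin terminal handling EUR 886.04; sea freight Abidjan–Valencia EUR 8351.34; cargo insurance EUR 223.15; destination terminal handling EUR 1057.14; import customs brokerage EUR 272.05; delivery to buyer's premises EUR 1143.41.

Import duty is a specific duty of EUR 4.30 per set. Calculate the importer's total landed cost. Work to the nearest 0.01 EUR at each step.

Total landed cost: EUR 406970.03

FOB: the seller bears costs until goods are on board at the origin port; the buyer bears freight, insurance and all costs thereafter.
Already in the invoice (seller's account under FOB): inland to port, origin terminal — exclude.
CIF value = FOB price + freight + insurance = 377781.24 + 8351.34 + 223.15 = 386355.73
Import duty = 4219 × 4.30 = 18141.70
Buyer bears: freight 8351.34 + insurance 223.15 + destination terminal 1057.14 + brokerage 272.05 + delivery 1143.41 + duty 18141.70 = 29188.79
Landed cost = invoice 377781.24 + 29188.79 = 406970.03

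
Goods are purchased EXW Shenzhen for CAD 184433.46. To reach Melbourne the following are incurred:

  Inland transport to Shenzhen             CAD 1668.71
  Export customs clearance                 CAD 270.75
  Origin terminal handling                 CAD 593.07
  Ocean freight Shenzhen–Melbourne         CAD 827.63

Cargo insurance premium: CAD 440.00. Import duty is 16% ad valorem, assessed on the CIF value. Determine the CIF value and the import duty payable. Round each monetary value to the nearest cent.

CIF = EXW price + pre-shipment costs + freight + insurance
CIF = 184433.46 + 1668.71 + 270.75 + 593.07 + 827.63 + 440.00 = 188233.62
Import duty = 188233.62 × 16% = 30117.38

CIF value: CAD 188233.62; import duty: CAD 30117.38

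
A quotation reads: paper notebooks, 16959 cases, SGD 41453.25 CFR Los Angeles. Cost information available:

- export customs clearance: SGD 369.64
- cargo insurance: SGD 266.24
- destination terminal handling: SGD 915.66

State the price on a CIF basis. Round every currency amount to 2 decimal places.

CIF price: SGD 41719.49

Not relevant to the conversion: export clearance — on the seller under both CFR and CIF; already in the CFR price and stays in the CIF price. destination terminal — on the buyer under both terms; not part of either seller's price.
From CFR to CIF, the seller additionally bears: insurance.
CIF price = 41453.25 + 266.24 = 41719.49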